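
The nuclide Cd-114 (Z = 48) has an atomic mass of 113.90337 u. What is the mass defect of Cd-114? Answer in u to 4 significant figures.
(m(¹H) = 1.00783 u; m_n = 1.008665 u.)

1.044 u

With 48 protons and 66 neutrons (A = 114):
Mass of separated nucleons = 48(1.00783) + 66(1.008665) = 48.37584 + 66.571890 = 114.947730 u
Δm = 114.947730 − 113.90337 = 1.044360 u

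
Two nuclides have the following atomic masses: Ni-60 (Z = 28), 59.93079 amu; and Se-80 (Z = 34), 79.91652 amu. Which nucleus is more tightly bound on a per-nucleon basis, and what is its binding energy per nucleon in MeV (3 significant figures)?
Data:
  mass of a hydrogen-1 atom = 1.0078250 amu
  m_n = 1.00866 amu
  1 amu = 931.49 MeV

Ni-60; 8.78 MeV/nucleon

Ni-60: Σm = 28(1.0078250) + 32(1.00866) = 60.4962200 amu; Δm = 0.5654300 amu; E_B = 526.69 MeV; E_B/A = 8.778 MeV
Se-80: Σm = 34(1.0078250) + 46(1.00866) = 80.6644100 amu; Δm = 0.7478900 amu; E_B = 696.65 MeV; E_B/A = 8.708 MeV
Ni-60 has the higher binding energy per nucleon, so it is the more tightly bound nucleus.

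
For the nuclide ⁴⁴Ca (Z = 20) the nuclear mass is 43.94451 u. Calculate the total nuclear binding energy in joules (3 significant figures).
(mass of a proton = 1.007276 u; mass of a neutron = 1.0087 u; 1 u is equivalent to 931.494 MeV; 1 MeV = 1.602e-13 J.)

6.12e-11 J

Σm = 20·m_p + 24·m_n = 20.145520 + 24.2088 = 44.354320 u
Mass defect Δm = 44.354320 − 43.94451 = 0.409810 u
Converting to energy: 0.409810 u × 931.494 MeV/u = 381.736 MeV
In joules: 381.736 MeV × 1.602e-13 J/MeV = 6.1154e-11 J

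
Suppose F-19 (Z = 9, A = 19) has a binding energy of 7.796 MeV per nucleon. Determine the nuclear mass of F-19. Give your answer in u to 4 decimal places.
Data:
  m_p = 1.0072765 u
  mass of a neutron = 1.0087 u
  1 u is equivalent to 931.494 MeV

Total binding energy = 19 × 7.796 = 148.124 MeV
Mass defect = 148.124 MeV / (931.494 MeV/u) = 0.159018 u
Constituent mass = 9(1.0072765) + 10(1.0087) = 19.1524885 u
Nuclear mass = 19.1524885 − 0.159018 = 18.9934705 u ≈ 18.9935 u (to 4 decimal places)

18.9935 u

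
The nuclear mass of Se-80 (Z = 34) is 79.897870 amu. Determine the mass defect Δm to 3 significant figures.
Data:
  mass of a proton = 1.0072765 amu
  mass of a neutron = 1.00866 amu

The nucleus contains 34 protons and 80 − 34 = 46 neutrons.
Total constituent mass: 34 × 1.0072765 + 46 × 1.00866 = 80.6457610 amu
Mass defect Δm = 80.6457610 − 79.897870 = 0.7478910 amu

0.748 amu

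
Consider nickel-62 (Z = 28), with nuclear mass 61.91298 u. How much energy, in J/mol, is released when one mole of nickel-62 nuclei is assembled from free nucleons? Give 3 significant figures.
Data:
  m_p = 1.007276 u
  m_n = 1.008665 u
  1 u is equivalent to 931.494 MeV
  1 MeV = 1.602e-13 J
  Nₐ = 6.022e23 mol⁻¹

5.26e+13 J/mol

The nucleus contains 28 protons and 62 − 28 = 34 neutrons.
Mass of separated nucleons = 28(1.007276) + 34(1.008665) = 28.203728 + 34.294610 = 62.498338 u
The mass defect is 62.498338 − 61.91298 = 0.585358 u.
Converting to energy: 0.585358 u × 931.494 MeV/u = 545.257 MeV
Per nucleus in joules: 545.257 MeV × 1.602e-13 J/MeV = 8.7350e-11 J
Per mole: 8.7350e-11 J × 6.022e23 mol⁻¹ = 5.2602e+13 J/mol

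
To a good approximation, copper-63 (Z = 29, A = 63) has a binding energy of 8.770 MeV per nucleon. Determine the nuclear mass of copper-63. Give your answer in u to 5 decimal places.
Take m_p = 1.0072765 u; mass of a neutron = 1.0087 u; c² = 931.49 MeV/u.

Total binding energy = 63 × 8.770 = 552.510 MeV
Mass defect = 552.510 MeV / (931.49 MeV/u) = 0.5931465 u
Constituent mass = 29(1.0072765) + 34(1.0087) = 63.5068185 u
Nuclear mass = 63.5068185 − 0.5931465 = 62.9136720 u ≈ 62.91367 u (to 5 decimal places)

62.91367 u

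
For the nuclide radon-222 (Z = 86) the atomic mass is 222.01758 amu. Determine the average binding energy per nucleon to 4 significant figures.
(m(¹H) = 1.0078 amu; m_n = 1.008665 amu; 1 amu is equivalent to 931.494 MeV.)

The nucleus contains 86 protons and 222 − 86 = 136 neutrons.
Mass of separated nucleons = 86(1.0078) + 136(1.008665) = 86.6708 + 137.178440 = 223.849240 amu
Δm = 223.849240 − 222.01758 = 1.831660 amu
Binding energy = Δm·c² = 1.831660 × 931.494 MeV/amu = 1706.18 MeV
Dividing by A = 222 gives 7.685 MeV per nucleon.

7.685 MeV/nucleon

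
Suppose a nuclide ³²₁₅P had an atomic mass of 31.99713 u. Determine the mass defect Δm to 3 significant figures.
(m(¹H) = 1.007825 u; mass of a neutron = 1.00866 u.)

Z = 15, so N = A − Z = 32 − 15 = 17.
Total constituent mass: 15 × 1.007825 + 17 × 1.00866 = 32.264595 u
Δm = 32.264595 − 31.99713 = 0.267465 u

0.267 u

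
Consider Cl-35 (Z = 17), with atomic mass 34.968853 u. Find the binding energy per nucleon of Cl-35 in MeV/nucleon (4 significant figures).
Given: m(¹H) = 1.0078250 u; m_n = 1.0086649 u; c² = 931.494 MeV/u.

8.520 MeV/nucleon

Z = 17, so N = A − Z = 35 − 17 = 18.
Mass of separated nucleons = 17(1.0078250) + 18(1.0086649) = 17.1330250 + 18.1559682 = 35.2889932 u
The mass defect is 35.2889932 − 34.968853 = 0.3201402 u.
Converting to energy: 0.3201402 u × 931.494 MeV/u = 298.209 MeV
Dividing by A = 35 gives 8.520 MeV per nucleon.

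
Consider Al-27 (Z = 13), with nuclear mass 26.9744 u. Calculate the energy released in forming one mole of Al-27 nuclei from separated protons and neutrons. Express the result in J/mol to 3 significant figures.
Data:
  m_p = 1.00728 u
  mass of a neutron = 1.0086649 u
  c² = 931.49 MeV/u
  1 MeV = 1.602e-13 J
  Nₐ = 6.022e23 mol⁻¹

2.17e+13 J/mol

The nucleus contains 13 protons and 27 − 13 = 14 neutrons.
Σm = 13·m_p + 14·m_n = 13.09464 + 14.1213086 = 27.2159486 u
The mass defect is 27.2159486 − 26.9744 = 0.2415486 u.
Binding energy = Δm·c² = 0.2415486 × 931.49 MeV/u = 225.000 MeV
Per nucleus in joules: 225.000 MeV × 1.602e-13 J/MeV = 3.6045e-11 J
Per mole: 3.6045e-11 J × 6.022e23 mol⁻¹ = 2.1706e+13 J/mol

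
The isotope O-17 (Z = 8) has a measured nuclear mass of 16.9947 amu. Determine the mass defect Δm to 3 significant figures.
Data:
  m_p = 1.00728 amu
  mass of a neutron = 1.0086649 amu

The nucleus contains 8 protons and 17 − 8 = 9 neutrons.
Mass of separated nucleons = 8(1.00728) + 9(1.0086649) = 8.05824 + 9.0779841 = 17.1362241 amu
Δm = 17.1362241 − 16.9947 = 0.1415241 amu

0.142 amu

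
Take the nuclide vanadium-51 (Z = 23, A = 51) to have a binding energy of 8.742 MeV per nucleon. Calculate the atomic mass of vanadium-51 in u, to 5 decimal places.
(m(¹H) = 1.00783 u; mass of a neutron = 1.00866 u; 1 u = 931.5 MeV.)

Total binding energy = 51 × 8.742 = 445.842 MeV
Mass defect = 445.842 MeV / (931.5 MeV/u) = 0.4786280 u
Constituent mass = 23(1.00783) + 28(1.00866) = 51.42257 u
Atomic mass = 51.42257 − 0.4786280 = 50.9439420 u ≈ 50.94394 u (to 5 decimal places)

50.94394 u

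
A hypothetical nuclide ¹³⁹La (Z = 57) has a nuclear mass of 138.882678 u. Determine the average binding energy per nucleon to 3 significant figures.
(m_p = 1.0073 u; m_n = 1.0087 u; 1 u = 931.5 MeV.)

Mass of separated nucleons = 57(1.0073) + 82(1.0087) = 57.4161 + 82.7134 = 140.1295 u
Mass defect Δm = 140.1295 − 138.882678 = 1.246822 u
Binding energy = Δm·c² = 1.246822 × 931.5 MeV/u = 1161.415 MeV
Dividing by A = 139 gives 8.356 MeV per nucleon.

8.36 MeV/nucleon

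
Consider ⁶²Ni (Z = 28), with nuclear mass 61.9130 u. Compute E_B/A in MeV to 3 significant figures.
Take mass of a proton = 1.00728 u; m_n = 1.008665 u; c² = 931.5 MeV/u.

With 28 protons and 34 neutrons (A = 62):
Total constituent mass: 28 × 1.00728 + 34 × 1.008665 = 62.498450 u
The mass defect is 62.498450 − 61.9130 = 0.585450 u.
Converting to energy: 0.585450 u × 931.5 MeV/u = 545.347 MeV
Per nucleon: 545.347 / 62 = 8.796 MeV

8.80 MeV/nucleon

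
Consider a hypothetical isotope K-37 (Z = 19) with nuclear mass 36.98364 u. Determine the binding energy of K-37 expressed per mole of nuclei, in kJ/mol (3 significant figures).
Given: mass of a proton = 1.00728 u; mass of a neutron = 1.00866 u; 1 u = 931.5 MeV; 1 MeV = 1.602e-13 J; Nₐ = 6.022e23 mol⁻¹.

2.79e+10 kJ/mol

With 19 protons and 18 neutrons (A = 37):
Mass of separated nucleons = 19(1.00728) + 18(1.00866) = 19.13832 + 18.15588 = 37.29420 u
The mass defect is 37.29420 − 36.98364 = 0.31056 u.
E_B = 0.31056 × 931.5 = 289.287 MeV
Per nucleus in joules: 289.287 MeV × 1.602e-13 J/MeV = 4.6344e-11 J
Per mole: 4.6344e-11 J × 6.022e23 mol⁻¹ = 2.7908e+13 J/mol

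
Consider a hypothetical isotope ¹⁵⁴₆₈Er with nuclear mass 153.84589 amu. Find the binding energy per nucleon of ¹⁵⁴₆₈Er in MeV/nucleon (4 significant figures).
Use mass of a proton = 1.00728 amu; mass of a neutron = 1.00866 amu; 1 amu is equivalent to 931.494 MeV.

Total constituent mass: 68 × 1.00728 + 86 × 1.00866 = 155.23980 amu
The mass defect is 155.23980 − 153.84589 = 1.39391 amu.
E_B = 1.39391 × 931.494 = 1298.42 MeV
Dividing by A = 154 gives 8.431 MeV per nucleon.

8.431 MeV/nucleon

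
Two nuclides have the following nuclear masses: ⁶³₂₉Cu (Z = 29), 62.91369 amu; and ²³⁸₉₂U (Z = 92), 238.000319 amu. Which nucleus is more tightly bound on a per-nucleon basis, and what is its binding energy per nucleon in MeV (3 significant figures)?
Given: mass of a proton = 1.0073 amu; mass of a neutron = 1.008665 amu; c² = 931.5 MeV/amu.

⁶³₂₉Cu: Σm = 29(1.0073) + 34(1.008665) = 63.506310 amu; Δm = 0.592620 amu; E_B = 552.03 MeV; E_B/A = 8.762 MeV
²³⁸₉₂U: Σm = 92(1.0073) + 146(1.008665) = 239.936690 amu; Δm = 1.936371 amu; E_B = 1803.7 MeV; E_B/A = 7.579 MeV
⁶³₂₉Cu has the higher binding energy per nucleon, so it is the more tightly bound nucleus.

⁶³₂₉Cu; 8.76 MeV/nucleon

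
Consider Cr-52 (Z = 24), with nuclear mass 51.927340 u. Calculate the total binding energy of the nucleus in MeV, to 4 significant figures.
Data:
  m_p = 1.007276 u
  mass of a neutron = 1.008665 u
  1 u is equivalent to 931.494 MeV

With 24 protons and 28 neutrons (A = 52):
Σm = 24·m_p + 28·m_n = 24.174624 + 28.242620 = 52.417244 u
The mass defect is 52.417244 − 51.927340 = 0.489904 u.
Converting to energy: 0.489904 u × 931.494 MeV/u = 456.343 MeV

456.3 MeV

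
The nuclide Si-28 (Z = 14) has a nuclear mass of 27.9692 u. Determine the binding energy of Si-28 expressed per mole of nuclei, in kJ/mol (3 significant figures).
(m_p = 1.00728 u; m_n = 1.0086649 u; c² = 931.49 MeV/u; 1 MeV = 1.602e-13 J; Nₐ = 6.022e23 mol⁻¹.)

Mass of separated nucleons = 14(1.00728) + 14(1.0086649) = 14.10192 + 14.1213086 = 28.2232286 u
Mass defect Δm = 28.2232286 − 27.9692 = 0.2540286 u
Converting to energy: 0.2540286 u × 931.49 MeV/u = 236.625 MeV
Per nucleus in joules: 236.625 MeV × 1.602e-13 J/MeV = 3.7907e-11 J
Per mole: 3.7907e-11 J × 6.022e23 mol⁻¹ = 2.2828e+13 J/mol

2.28e+10 kJ/mol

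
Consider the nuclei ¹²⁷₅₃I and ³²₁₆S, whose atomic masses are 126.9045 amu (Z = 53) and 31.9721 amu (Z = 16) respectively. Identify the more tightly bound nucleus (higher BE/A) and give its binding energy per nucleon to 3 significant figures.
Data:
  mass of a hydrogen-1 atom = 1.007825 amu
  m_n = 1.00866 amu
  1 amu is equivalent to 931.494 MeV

¹²⁷₅₃I: Σm = 53(1.007825) + 74(1.00866) = 128.055565 amu; Δm = 1.151065 amu; E_B = 1072.2 MeV; E_B/A = 8.443 MeV
³²₁₆S: Σm = 16(1.007825) + 16(1.00866) = 32.263760 amu; Δm = 0.291660 amu; E_B = 271.68 MeV; E_B/A = 8.490 MeV
³²₁₆S has the higher binding energy per nucleon, so it is the more tightly bound nucleus.

³²₁₆S; 8.49 MeV/nucleon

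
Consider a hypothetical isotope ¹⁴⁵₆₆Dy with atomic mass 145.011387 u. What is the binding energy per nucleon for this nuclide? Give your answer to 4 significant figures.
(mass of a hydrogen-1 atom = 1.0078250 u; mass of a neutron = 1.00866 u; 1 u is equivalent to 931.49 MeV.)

7.640 MeV/nucleon

Z = 66, so N = A − Z = 145 − 66 = 79.
Total constituent mass: 66 × 1.0078250 + 79 × 1.00866 = 146.2005900 u
Mass defect Δm = 146.2005900 − 145.011387 = 1.1892030 u
Binding energy = Δm·c² = 1.1892030 × 931.49 MeV/u = 1107.73 MeV
Dividing by A = 145 gives 7.640 MeV per nucleon.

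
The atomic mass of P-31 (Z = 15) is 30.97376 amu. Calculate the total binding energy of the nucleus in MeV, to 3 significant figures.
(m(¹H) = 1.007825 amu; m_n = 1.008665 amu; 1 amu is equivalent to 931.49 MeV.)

Mass of separated nucleons = 15(1.007825) + 16(1.008665) = 15.117375 + 16.138640 = 31.256015 amu
Δm = 31.256015 − 30.97376 = 0.282255 amu
Binding energy = Δm·c² = 0.282255 × 931.49 MeV/amu = 262.918 MeV

263 MeV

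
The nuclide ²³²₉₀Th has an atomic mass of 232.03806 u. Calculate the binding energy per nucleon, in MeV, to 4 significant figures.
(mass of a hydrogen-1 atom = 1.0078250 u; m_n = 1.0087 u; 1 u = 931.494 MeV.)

7.635 MeV/nucleon

With 90 protons and 142 neutrons (A = 232):
Σm = 90·m(¹H) + 142·m_n = 90.7042500 + 143.2354 = 233.9396500 u
The mass defect is 233.9396500 − 232.03806 = 1.9015900 u.
Converting to energy: 1.9015900 u × 931.494 MeV/u = 1771.32 MeV
Dividing by A = 232 gives 7.635 MeV per nucleon.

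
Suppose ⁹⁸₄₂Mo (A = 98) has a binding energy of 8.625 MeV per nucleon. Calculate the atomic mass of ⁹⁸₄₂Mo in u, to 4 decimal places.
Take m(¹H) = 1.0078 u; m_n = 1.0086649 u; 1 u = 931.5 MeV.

Total binding energy = 98 × 8.625 = 845.250 MeV
Mass defect = 845.250 MeV / (931.5 MeV/u) = 0.907407 u
Constituent mass = 42(1.0078) + 56(1.0086649) = 98.8128344 u
Atomic mass = 98.8128344 − 0.907407 = 97.9054274 u ≈ 97.9054 u (to 4 decimal places)

97.9054 u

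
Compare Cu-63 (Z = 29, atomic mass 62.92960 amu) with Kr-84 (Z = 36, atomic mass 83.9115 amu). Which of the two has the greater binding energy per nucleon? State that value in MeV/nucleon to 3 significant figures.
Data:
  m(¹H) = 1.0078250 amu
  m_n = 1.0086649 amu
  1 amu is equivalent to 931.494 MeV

Cu-63: Σm = 29(1.0078250) + 34(1.0086649) = 63.5215316 amu; Δm = 0.5919316 amu; E_B = 551.38 MeV; E_B/A = 8.752 MeV
Kr-84: Σm = 36(1.0078250) + 48(1.0086649) = 84.6976152 amu; Δm = 0.7861152 amu; E_B = 732.26 MeV; E_B/A = 8.717 MeV
Cu-63 has the higher binding energy per nucleon, so it is the more tightly bound nucleus.

Cu-63; 8.75 MeV/nucleon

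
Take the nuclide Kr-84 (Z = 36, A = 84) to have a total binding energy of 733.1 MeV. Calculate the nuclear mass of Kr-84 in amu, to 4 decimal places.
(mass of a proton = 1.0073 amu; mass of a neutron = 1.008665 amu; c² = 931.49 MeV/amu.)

83.8917 amu

Mass defect = 733.1 MeV / (931.49 MeV/amu) = 0.787019 amu
Constituent mass = 36(1.0073) + 48(1.008665) = 84.678720 amu
Nuclear mass = 84.678720 − 0.787019 = 83.891701 amu ≈ 83.8917 amu (to 4 decimal places)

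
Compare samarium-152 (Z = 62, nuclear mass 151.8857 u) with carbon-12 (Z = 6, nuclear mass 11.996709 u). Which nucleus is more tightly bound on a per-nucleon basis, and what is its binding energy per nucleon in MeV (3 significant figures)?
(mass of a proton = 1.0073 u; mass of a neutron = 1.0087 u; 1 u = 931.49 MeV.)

samarium-152: Σm = 62(1.0073) + 90(1.0087) = 153.2356 u; Δm = 1.3499 u; E_B = 1257.4 MeV; E_B/A = 8.272 MeV
carbon-12: Σm = 6(1.0073) + 6(1.0087) = 12.0960 u; Δm = 0.099291 u; E_B = 92.489 MeV; E_B/A = 7.707 MeV
samarium-152 has the higher binding energy per nucleon, so it is the more tightly bound nucleus.

samarium-152; 8.27 MeV/nucleon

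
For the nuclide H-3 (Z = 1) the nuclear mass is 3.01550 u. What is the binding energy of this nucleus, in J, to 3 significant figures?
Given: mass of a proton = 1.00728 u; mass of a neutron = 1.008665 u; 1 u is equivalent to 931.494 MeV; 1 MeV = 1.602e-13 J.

Mass of separated nucleons = 1(1.00728) + 2(1.008665) = 1.00728 + 2.017330 = 3.024610 u
Mass defect Δm = 3.024610 − 3.01550 = 0.009110 u
Converting to energy: 0.009110 u × 931.494 MeV/u = 8.48591 MeV
In joules: 8.48591 MeV × 1.602e-13 J/MeV = 1.3594e-12 J

1.36e-12 J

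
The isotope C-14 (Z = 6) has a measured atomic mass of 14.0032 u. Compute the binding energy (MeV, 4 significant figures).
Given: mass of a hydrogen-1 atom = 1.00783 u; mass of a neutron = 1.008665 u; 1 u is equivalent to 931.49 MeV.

105.4 MeV

Z = 6, so N = A − Z = 14 − 6 = 8.
Total constituent mass: 6 × 1.00783 + 8 × 1.008665 = 14.116300 u
The mass defect is 14.116300 − 14.0032 = 0.113100 u.
Converting to energy: 0.113100 u × 931.49 MeV/u = 105.352 MeV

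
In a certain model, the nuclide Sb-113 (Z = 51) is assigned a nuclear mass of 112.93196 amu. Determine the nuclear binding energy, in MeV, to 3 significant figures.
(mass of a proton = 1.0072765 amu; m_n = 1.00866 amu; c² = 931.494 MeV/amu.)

Mass of separated nucleons = 51(1.0072765) + 62(1.00866) = 51.3711015 + 62.53692 = 113.9080215 amu
Δm = 113.9080215 − 112.93196 = 0.9760615 amu
Converting to energy: 0.9760615 amu × 931.494 MeV/amu = 909.195 MeV

909 MeV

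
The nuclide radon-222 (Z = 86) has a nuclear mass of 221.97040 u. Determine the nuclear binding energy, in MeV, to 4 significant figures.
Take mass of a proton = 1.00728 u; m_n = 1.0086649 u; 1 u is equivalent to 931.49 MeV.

Σm = 86·m_p + 136·m_n = 86.62608 + 137.1784264 = 223.8045064 u
The mass defect is 223.8045064 − 221.97040 = 1.8341064 u.
E_B = 1.8341064 × 931.49 = 1708.45 MeV

1708 MeV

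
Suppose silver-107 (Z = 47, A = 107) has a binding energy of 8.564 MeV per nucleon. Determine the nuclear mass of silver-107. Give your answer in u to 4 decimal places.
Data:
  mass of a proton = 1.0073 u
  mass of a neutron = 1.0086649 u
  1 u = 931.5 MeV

106.8793 u

Total binding energy = 107 × 8.564 = 916.348 MeV
Mass defect = 916.348 MeV / (931.5 MeV/u) = 0.983734 u
Constituent mass = 47(1.0073) + 60(1.0086649) = 107.8629940 u
Nuclear mass = 107.8629940 − 0.983734 = 106.8792600 u ≈ 106.8793 u (to 4 decimal places)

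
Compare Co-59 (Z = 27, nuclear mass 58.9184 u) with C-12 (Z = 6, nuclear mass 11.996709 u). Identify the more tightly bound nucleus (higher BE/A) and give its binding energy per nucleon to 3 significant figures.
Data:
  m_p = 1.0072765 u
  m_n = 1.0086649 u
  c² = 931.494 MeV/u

Co-59; 8.77 MeV/nucleon

Co-59: Σm = 27(1.0072765) + 32(1.0086649) = 59.4737423 u; Δm = 0.5553423 u; E_B = 517.30 MeV; E_B/A = 8.768 MeV
C-12: Σm = 6(1.0072765) + 6(1.0086649) = 12.0956484 u; Δm = 0.0989394 u; E_B = 92.161 MeV; E_B/A = 7.680 MeV
Co-59 has the higher binding energy per nucleon, so it is the more tightly bound nucleus.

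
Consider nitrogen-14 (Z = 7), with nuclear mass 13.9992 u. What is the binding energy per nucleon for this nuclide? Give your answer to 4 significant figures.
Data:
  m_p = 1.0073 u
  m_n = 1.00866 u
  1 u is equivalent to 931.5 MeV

Z = 7, so N = A − Z = 14 − 7 = 7.
Total constituent mass: 7 × 1.0073 + 7 × 1.00866 = 14.11172 u
The mass defect is 14.11172 − 13.9992 = 0.11252 u.
Converting to energy: 0.11252 u × 931.5 MeV/u = 104.812 MeV
Per nucleon: 104.812 / 14 = 7.487 MeV

7.487 MeV/nucleon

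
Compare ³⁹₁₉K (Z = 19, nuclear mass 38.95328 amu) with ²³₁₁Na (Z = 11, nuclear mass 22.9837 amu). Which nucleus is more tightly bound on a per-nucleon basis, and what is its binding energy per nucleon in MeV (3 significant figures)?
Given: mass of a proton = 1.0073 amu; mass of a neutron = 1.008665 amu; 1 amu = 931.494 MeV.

³⁹₁₉K; 8.57 MeV/nucleon

³⁹₁₉K: Σm = 19(1.0073) + 20(1.008665) = 39.312000 amu; Δm = 0.358720 amu; E_B = 334.15 MeV; E_B/A = 8.568 MeV
²³₁₁Na: Σm = 11(1.0073) + 12(1.008665) = 23.184280 amu; Δm = 0.200580 amu; E_B = 186.84 MeV; E_B/A = 8.123 MeV
³⁹₁₉K has the higher binding energy per nucleon, so it is the more tightly bound nucleus.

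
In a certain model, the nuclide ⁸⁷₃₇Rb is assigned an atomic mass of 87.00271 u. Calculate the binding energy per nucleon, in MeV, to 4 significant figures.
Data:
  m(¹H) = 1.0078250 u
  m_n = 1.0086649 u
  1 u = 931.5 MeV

Z = 37, so N = A − Z = 87 − 37 = 50.
Total constituent mass: 37 × 1.0078250 + 50 × 1.0086649 = 87.7227700 u
Mass defect Δm = 87.7227700 − 87.00271 = 0.7200600 u
E_B = 0.7200600 × 931.5 = 670.736 MeV
Per nucleon: 670.736 / 87 = 7.710 MeV

7.710 MeV/nucleon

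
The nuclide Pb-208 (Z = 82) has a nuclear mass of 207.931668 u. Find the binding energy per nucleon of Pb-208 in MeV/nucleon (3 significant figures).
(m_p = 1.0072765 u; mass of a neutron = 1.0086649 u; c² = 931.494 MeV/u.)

7.87 MeV/nucleon

Z = 82, so N = A − Z = 208 − 82 = 126.
Mass of separated nucleons = 82(1.0072765) + 126(1.0086649) = 82.5966730 + 127.0917774 = 209.6884504 u
Mass defect Δm = 209.6884504 − 207.931668 = 1.7567824 u
E_B = 1.7567824 × 931.494 = 1636.43 MeV
BE/A = 1636.43 MeV / 208 = 7.867 MeV/nucleon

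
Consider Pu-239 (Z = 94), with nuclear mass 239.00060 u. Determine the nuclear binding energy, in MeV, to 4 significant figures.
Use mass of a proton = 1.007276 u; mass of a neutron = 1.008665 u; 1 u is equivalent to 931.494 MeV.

1807 MeV

Total constituent mass: 94 × 1.007276 + 145 × 1.008665 = 240.940369 u
Mass defect Δm = 240.940369 − 239.00060 = 1.939769 u
E_B = 1.939769 × 931.494 = 1806.88 MeV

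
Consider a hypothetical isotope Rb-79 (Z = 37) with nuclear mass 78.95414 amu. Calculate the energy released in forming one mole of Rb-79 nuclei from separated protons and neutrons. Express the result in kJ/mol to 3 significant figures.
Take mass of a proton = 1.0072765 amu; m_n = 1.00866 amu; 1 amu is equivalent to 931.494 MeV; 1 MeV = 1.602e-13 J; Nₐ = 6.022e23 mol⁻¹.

The nucleus contains 37 protons and 79 − 37 = 42 neutrons.
Total constituent mass: 37 × 1.0072765 + 42 × 1.00866 = 79.6329505 amu
The mass defect is 79.6329505 − 78.95414 = 0.6788105 amu.
Converting to energy: 0.6788105 amu × 931.494 MeV/amu = 632.308 MeV
Per nucleus in joules: 632.308 MeV × 1.602e-13 J/MeV = 1.0130e-10 J
Per mole: 1.0130e-10 J × 6.022e23 mol⁻¹ = 6.1003e+13 J/mol

6.10e+10 kJ/mol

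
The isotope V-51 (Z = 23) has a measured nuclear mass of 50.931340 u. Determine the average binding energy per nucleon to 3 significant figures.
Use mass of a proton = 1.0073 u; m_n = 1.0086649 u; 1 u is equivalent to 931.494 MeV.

Σm = 23·m_p + 28·m_n = 23.1679 + 28.2426172 = 51.4105172 u
Mass defect Δm = 51.4105172 − 50.931340 = 0.4791772 u
Binding energy = Δm·c² = 0.4791772 × 931.494 MeV/u = 446.351 MeV
Per nucleon: 446.351 / 51 = 8.752 MeV

8.75 MeV/nucleon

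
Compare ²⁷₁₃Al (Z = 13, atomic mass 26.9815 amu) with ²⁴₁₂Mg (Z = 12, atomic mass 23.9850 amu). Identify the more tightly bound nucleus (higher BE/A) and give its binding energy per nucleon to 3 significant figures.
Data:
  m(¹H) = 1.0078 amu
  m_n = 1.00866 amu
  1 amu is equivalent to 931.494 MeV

²⁷₁₃Al: Σm = 13(1.0078) + 14(1.00866) = 27.22264 amu; Δm = 0.24114 amu; E_B = 224.62 MeV; E_B/A = 8.319 MeV
²⁴₁₂Mg: Σm = 12(1.0078) + 12(1.00866) = 24.19752 amu; Δm = 0.21252 amu; E_B = 197.96 MeV; E_B/A = 8.248 MeV
²⁷₁₃Al has the higher binding energy per nucleon, so it is the more tightly bound nucleus.

²⁷₁₃Al; 8.32 MeV/nucleon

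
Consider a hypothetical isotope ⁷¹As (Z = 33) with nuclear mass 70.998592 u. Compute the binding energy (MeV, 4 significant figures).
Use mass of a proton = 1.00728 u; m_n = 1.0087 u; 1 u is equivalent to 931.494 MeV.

533.0 MeV

Z = 33, so N = A − Z = 71 − 33 = 38.
Σm = 33·m_p + 38·m_n = 33.24024 + 38.3306 = 71.57084 u
Δm = 71.57084 − 70.998592 = 0.572248 u
Converting to energy: 0.572248 u × 931.494 MeV/u = 533.046 MeV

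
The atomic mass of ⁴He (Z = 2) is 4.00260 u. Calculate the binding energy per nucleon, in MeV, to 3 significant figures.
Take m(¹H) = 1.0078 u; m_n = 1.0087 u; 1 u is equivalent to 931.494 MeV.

Mass of separated nucleons = 2(1.0078) + 2(1.0087) = 2.0156 + 2.0174 = 4.0330 u
Mass defect Δm = 4.0330 − 4.00260 = 0.03040 u
E_B = 0.03040 × 931.494 = 28.3174 MeV
Per nucleon: 28.3174 / 4 = 7.079 MeV

7.08 MeV/nucleon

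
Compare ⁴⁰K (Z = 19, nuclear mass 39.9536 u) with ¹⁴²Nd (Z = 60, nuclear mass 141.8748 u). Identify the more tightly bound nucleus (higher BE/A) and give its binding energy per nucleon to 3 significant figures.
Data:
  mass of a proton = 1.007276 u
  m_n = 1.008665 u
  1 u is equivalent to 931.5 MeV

⁴⁰K: Σm = 19(1.007276) + 21(1.008665) = 40.320209 u; Δm = 0.366609 u; E_B = 341.496 MeV; E_B/A = 8.537 MeV
¹⁴²Nd: Σm = 60(1.007276) + 82(1.008665) = 143.147090 u; Δm = 1.272290 u; E_B = 1185.1 MeV; E_B/A = 8.346 MeV
⁴⁰K has the higher binding energy per nucleon, so it is the more tightly bound nucleus.

⁴⁰K; 8.54 MeV/nucleon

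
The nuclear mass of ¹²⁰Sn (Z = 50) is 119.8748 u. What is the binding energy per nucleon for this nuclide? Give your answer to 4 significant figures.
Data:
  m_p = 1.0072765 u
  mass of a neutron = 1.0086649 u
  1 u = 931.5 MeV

Mass of separated nucleons = 50(1.0072765) + 70(1.0086649) = 50.3638250 + 70.6065430 = 120.9703680 u
Δm = 120.9703680 − 119.8748 = 1.0955680 u
Binding energy = Δm·c² = 1.0955680 × 931.5 MeV/u = 1020.52 MeV
BE/A = 1020.52 MeV / 120 = 8.504 MeV/nucleon

8.504 MeV/nucleon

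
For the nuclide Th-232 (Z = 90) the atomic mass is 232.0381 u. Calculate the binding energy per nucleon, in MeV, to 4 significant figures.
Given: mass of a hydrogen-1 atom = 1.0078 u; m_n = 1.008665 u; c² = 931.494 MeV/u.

7.606 MeV/nucleon

The nucleus contains 90 protons and 232 − 90 = 142 neutrons.
Σm = 90·m(¹H) + 142·m_n = 90.7020 + 143.230430 = 233.932430 u
Mass defect Δm = 233.932430 − 232.0381 = 1.894330 u
E_B = 1.894330 × 931.494 = 1764.56 MeV
Per nucleon: 1764.56 / 232 = 7.606 MeV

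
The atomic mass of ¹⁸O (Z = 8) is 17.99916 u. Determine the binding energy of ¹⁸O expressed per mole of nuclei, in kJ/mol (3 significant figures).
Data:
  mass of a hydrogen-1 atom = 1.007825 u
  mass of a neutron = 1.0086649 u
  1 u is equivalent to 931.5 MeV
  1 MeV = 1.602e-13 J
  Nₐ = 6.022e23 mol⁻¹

1.35e+10 kJ/mol

Mass of separated nucleons = 8(1.007825) + 10(1.0086649) = 8.062600 + 10.0866490 = 18.1492490 u
The mass defect is 18.1492490 − 17.99916 = 0.1500890 u.
Converting to energy: 0.1500890 u × 931.5 MeV/u = 139.808 MeV
Per nucleus in joules: 139.808 MeV × 1.602e-13 J/MeV = 2.2397e-11 J
Per mole: 2.2397e-11 J × 6.022e23 mol⁻¹ = 1.3487e+13 J/mol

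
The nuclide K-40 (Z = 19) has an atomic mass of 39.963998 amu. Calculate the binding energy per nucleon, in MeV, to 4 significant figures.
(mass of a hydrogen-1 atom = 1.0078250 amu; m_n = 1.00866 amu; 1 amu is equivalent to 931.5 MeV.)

With 19 protons and 21 neutrons (A = 40):
Σm = 19·m(¹H) + 21·m_n = 19.1486750 + 21.18186 = 40.3305350 amu
Mass defect Δm = 40.3305350 − 39.963998 = 0.3665370 amu
Converting to energy: 0.3665370 amu × 931.5 MeV/amu = 341.429 MeV
BE/A = 341.429 MeV / 40 = 8.536 MeV/nucleon

8.536 MeV/nucleon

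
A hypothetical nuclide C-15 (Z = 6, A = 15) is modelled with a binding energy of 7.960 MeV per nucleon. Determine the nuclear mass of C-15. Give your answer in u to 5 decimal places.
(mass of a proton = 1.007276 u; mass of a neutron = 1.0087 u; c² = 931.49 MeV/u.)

14.99377 u

Total binding energy = 15 × 7.960 = 119.400 MeV
Mass defect = 119.400 MeV / (931.49 MeV/u) = 0.1281817 u
Constituent mass = 6(1.007276) + 9(1.0087) = 15.121956 u
Nuclear mass = 15.121956 − 0.1281817 = 14.9937743 u ≈ 14.99377 u (to 5 decimal places)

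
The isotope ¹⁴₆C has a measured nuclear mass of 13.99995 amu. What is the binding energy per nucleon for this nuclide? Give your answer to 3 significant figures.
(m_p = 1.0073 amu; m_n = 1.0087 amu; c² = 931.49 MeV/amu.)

7.55 MeV/nucleon

With 6 protons and 8 neutrons (A = 14):
Total constituent mass: 6 × 1.0073 + 8 × 1.0087 = 14.1134 amu
Mass defect Δm = 14.1134 − 13.99995 = 0.11345 amu
Converting to energy: 0.11345 amu × 931.49 MeV/amu = 105.678 MeV
Per nucleon: 105.678 / 14 = 7.548 MeV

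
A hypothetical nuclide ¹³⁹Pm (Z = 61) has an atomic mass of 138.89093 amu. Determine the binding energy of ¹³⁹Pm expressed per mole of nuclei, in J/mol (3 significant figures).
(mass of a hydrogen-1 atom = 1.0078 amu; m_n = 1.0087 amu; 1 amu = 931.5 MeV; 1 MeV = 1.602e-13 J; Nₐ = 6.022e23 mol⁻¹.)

1.14e+14 J/mol

The nucleus contains 61 protons and 139 − 61 = 78 neutrons.
Σm = 61·m(¹H) + 78·m_n = 61.4758 + 78.6786 = 140.1544 amu
The mass defect is 140.1544 − 138.89093 = 1.26347 amu.
Binding energy = Δm·c² = 1.26347 × 931.5 MeV/amu = 1176.92 MeV
Per nucleus in joules: 1176.92 MeV × 1.602e-13 J/MeV = 1.8854e-10 J
Per mole: 1.8854e-10 J × 6.022e23 mol⁻¹ = 1.1354e+14 J/mol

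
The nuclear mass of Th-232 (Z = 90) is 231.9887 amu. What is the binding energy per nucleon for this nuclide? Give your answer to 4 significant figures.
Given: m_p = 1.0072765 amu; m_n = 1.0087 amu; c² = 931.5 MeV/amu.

7.635 MeV/nucleon

Z = 90, so N = A − Z = 232 − 90 = 142.
Total constituent mass: 90 × 1.0072765 + 142 × 1.0087 = 233.8902850 amu
The mass defect is 233.8902850 − 231.9887 = 1.9015850 amu.
E_B = 1.9015850 × 931.5 = 1771.33 MeV
Dividing by A = 232 gives 7.635 MeV per nucleon.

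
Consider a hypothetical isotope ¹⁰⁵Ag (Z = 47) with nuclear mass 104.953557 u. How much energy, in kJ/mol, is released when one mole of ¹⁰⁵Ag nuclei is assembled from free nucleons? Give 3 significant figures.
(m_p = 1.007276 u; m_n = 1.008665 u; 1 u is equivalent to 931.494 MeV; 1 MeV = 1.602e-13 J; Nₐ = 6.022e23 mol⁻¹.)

8.01e+10 kJ/mol

Total constituent mass: 47 × 1.007276 + 58 × 1.008665 = 105.844542 u
Mass defect Δm = 105.844542 − 104.953557 = 0.890985 u
E_B = 0.890985 × 931.494 = 829.947 MeV
Per nucleus in joules: 829.947 MeV × 1.602e-13 J/MeV = 1.3296e-10 J
Per mole: 1.3296e-10 J × 6.022e23 mol⁻¹ = 8.0069e+13 J/mol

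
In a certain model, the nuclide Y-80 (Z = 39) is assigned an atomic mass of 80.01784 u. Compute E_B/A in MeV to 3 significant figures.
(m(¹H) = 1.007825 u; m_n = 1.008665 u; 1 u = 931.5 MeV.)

7.48 MeV/nucleon

The nucleus contains 39 protons and 80 − 39 = 41 neutrons.
Total constituent mass: 39 × 1.007825 + 41 × 1.008665 = 80.660440 u
The mass defect is 80.660440 − 80.01784 = 0.642600 u.
E_B = 0.642600 × 931.5 = 598.582 MeV
Per nucleon: 598.582 / 80 = 7.482 MeV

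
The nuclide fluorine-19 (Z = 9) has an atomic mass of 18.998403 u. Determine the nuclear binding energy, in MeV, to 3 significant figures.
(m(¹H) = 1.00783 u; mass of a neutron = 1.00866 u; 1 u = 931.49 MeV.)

148 MeV

Z = 9, so N = A − Z = 19 − 9 = 10.
Total constituent mass: 9 × 1.00783 + 10 × 1.00866 = 19.15707 u
Mass defect Δm = 19.15707 − 18.998403 = 0.158667 u
E_B = 0.158667 × 931.49 = 147.797 MeV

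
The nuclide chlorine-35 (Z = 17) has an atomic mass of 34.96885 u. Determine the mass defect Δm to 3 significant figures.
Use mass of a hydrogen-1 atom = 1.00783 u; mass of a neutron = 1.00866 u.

With 17 protons and 18 neutrons (A = 35):
Mass of separated nucleons = 17(1.00783) + 18(1.00866) = 17.13311 + 18.15588 = 35.28899 u
Δm = 35.28899 − 34.96885 = 0.32014 u

0.320 u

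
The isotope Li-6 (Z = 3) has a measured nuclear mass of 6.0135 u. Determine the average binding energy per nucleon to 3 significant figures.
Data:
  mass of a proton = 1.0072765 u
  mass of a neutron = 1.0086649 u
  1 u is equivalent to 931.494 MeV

The nucleus contains 3 protons and 6 − 3 = 3 neutrons.
Total constituent mass: 3 × 1.0072765 + 3 × 1.0086649 = 6.0478242 u
Mass defect Δm = 6.0478242 − 6.0135 = 0.0343242 u
Converting to energy: 0.0343242 u × 931.494 MeV/u = 31.9728 MeV
Per nucleon: 31.9728 / 6 = 5.329 MeV

5.33 MeV/nucleon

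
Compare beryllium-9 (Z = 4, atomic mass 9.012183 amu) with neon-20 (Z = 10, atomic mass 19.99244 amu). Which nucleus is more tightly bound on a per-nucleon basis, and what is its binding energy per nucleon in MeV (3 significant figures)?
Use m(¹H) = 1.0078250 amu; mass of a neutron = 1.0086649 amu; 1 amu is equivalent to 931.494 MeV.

neon-20; 8.03 MeV/nucleon

beryllium-9: Σm = 4(1.0078250) + 5(1.0086649) = 9.0746245 amu; Δm = 0.0624415 amu; E_B = 58.164 MeV; E_B/A = 6.463 MeV
neon-20: Σm = 10(1.0078250) + 10(1.0086649) = 20.1648990 amu; Δm = 0.1724590 amu; E_B = 160.64 MeV; E_B/A = 8.032 MeV
neon-20 has the higher binding energy per nucleon, so it is the more tightly bound nucleus.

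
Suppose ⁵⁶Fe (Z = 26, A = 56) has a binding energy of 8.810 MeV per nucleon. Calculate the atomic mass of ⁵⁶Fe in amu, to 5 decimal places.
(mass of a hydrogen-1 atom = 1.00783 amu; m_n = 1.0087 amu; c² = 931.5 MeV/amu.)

55.93494 amu

Total binding energy = 56 × 8.810 = 493.360 MeV
Mass defect = 493.360 MeV / (931.5 MeV/amu) = 0.5296404 amu
Constituent mass = 26(1.00783) + 30(1.0087) = 56.46458 amu
Atomic mass = 56.46458 − 0.5296404 = 55.9349396 amu ≈ 55.93494 amu (to 5 decimal places)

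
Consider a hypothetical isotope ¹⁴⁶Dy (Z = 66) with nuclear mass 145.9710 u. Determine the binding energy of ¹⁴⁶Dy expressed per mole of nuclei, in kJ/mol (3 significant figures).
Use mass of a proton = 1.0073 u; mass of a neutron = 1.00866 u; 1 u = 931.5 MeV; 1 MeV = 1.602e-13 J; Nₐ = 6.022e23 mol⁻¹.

1.08e+11 kJ/mol

Total constituent mass: 66 × 1.0073 + 80 × 1.00866 = 147.17460 u
The mass defect is 147.17460 − 145.9710 = 1.20360 u.
E_B = 1.20360 × 931.5 = 1121.15 MeV
Per nucleus in joules: 1121.15 MeV × 1.602e-13 J/MeV = 1.7961e-10 J
Per mole: 1.7961e-10 J × 6.022e23 mol⁻¹ = 1.0816e+14 J/mol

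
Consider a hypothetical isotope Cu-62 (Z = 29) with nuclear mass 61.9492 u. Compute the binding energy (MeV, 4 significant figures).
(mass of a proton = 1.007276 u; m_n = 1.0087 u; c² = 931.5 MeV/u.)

The nucleus contains 29 protons and 62 − 29 = 33 neutrons.
Σm = 29·m_p + 33·m_n = 29.211004 + 33.2871 = 62.498104 u
Mass defect Δm = 62.498104 − 61.9492 = 0.548904 u
Binding energy = Δm·c² = 0.548904 × 931.5 MeV/u = 511.304 MeV

511.3 MeV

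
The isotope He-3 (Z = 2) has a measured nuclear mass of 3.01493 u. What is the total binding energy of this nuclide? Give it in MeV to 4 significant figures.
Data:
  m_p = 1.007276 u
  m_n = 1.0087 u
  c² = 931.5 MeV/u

Z = 2, so N = A − Z = 3 − 2 = 1.
Total constituent mass: 2 × 1.007276 + 1 × 1.0087 = 3.023252 u
Δm = 3.023252 − 3.01493 = 0.008322 u
Binding energy = Δm·c² = 0.008322 × 931.5 MeV/u = 7.75194 MeV

7.752 MeV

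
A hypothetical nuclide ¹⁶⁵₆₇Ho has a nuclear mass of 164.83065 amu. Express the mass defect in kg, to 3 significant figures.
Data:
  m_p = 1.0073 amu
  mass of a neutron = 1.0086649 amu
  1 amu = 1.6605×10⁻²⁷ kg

2.50e-27 kg

Mass of separated nucleons = 67(1.0073) + 98(1.0086649) = 67.4891 + 98.8491602 = 166.3382602 amu
Mass defect Δm = 166.3382602 − 164.83065 = 1.5076102 amu
In SI units: 1.5076102 amu × 1.6605×10⁻²⁷ kg/amu = 2.5034e-27 kg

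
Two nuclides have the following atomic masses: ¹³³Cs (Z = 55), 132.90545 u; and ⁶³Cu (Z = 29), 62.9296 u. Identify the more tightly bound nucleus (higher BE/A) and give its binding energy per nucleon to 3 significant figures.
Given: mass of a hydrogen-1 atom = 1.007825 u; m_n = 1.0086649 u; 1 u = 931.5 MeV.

¹³³Cs: Σm = 55(1.007825) + 78(1.0086649) = 134.1062372 u; Δm = 1.2007872 u; E_B = 1118.5 MeV; E_B/A = 8.410 MeV
⁶³Cu: Σm = 29(1.007825) + 34(1.0086649) = 63.5215316 u; Δm = 0.5919316 u; E_B = 551.38 MeV; E_B/A = 8.752 MeV
⁶³Cu has the higher binding energy per nucleon, so it is the more tightly bound nucleus.

⁶³Cu; 8.75 MeV/nucleon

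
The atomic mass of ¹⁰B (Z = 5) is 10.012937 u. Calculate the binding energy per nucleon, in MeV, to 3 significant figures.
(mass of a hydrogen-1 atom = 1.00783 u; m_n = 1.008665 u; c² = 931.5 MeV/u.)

6.48 MeV/nucleon

Total constituent mass: 5 × 1.00783 + 5 × 1.008665 = 10.082475 u
Δm = 10.082475 − 10.012937 = 0.069538 u
Converting to energy: 0.069538 u × 931.5 MeV/u = 64.7746 MeV
BE/A = 64.7746 MeV / 10 = 6.477 MeV/nucleon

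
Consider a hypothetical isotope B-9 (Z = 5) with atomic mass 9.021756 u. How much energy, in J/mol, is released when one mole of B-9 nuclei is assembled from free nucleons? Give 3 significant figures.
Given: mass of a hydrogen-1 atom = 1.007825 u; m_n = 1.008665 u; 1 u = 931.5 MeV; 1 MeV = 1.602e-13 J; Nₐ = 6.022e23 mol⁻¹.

Mass of separated nucleons = 5(1.007825) + 4(1.008665) = 5.039125 + 4.034660 = 9.073785 u
Mass defect Δm = 9.073785 − 9.021756 = 0.052029 u
E_B = 0.052029 × 931.5 = 48.4650 MeV
Per nucleus in joules: 48.4650 MeV × 1.602e-13 J/MeV = 7.7641e-12 J
Per mole: 7.7641e-12 J × 6.022e23 mol⁻¹ = 4.6755e+12 J/mol

4.68e+12 J/mol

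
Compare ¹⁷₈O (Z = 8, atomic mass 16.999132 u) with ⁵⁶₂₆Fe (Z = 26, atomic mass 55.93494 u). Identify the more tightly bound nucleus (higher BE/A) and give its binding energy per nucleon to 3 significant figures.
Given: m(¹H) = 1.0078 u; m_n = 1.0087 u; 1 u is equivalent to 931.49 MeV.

⁵⁶₂₆Fe; 8.80 MeV/nucleon

¹⁷₈O: Σm = 8(1.0078) + 9(1.0087) = 17.1407 u; Δm = 0.141568 u; E_B = 131.87 MeV; E_B/A = 7.757 MeV
⁵⁶₂₆Fe: Σm = 26(1.0078) + 30(1.0087) = 56.4638 u; Δm = 0.52886 u; E_B = 492.63 MeV; E_B/A = 8.797 MeV
⁵⁶₂₆Fe has the higher binding energy per nucleon, so it is the more tightly bound nucleus.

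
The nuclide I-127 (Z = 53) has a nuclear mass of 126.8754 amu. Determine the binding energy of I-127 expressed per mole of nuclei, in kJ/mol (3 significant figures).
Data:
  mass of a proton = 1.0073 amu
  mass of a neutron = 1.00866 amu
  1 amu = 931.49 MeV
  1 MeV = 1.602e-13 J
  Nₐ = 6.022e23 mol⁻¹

Z = 53, so N = A − Z = 127 − 53 = 74.
Σm = 53·m_p + 74·m_n = 53.3869 + 74.64084 = 128.02774 amu
Mass defect Δm = 128.02774 − 126.8754 = 1.15234 amu
Converting to energy: 1.15234 amu × 931.49 MeV/amu = 1073.39 MeV
Per nucleus in joules: 1073.39 MeV × 1.602e-13 J/MeV = 1.7196e-10 J
Per mole: 1.7196e-10 J × 6.022e23 mol⁻¹ = 1.0355e+14 J/mol

1.04e+11 kJ/mol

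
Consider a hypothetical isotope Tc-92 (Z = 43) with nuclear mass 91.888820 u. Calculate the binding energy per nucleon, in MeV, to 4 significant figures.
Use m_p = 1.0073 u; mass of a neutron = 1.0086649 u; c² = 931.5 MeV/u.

The nucleus contains 43 protons and 92 − 43 = 49 neutrons.
Σm = 43·m_p + 49·m_n = 43.3139 + 49.4245801 = 92.7384801 u
The mass defect is 92.7384801 − 91.888820 = 0.8496601 u.
Converting to energy: 0.8496601 u × 931.5 MeV/u = 791.458 MeV
Per nucleon: 791.458 / 92 = 8.603 MeV

8.603 MeV/nucleon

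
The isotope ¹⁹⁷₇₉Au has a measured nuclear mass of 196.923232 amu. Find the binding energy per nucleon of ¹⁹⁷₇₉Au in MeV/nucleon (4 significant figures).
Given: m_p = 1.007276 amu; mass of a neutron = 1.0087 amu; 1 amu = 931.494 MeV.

Z = 79, so N = A − Z = 197 − 79 = 118.
Total constituent mass: 79 × 1.007276 + 118 × 1.0087 = 198.601404 amu
The mass defect is 198.601404 − 196.923232 = 1.678172 amu.
Converting to energy: 1.678172 amu × 931.494 MeV/amu = 1563.21 MeV
Per nucleon: 1563.21 / 197 = 7.935 MeV

7.935 MeV/nucleon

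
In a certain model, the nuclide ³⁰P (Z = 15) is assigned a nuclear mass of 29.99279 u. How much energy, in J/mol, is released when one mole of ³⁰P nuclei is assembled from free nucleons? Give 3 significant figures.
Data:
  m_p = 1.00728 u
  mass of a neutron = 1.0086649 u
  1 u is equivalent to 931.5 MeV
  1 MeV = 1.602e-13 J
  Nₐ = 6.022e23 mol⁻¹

Z = 15, so N = A − Z = 30 − 15 = 15.
Mass of separated nucleons = 15(1.00728) + 15(1.0086649) = 15.10920 + 15.1299735 = 30.2391735 u
Δm = 30.2391735 − 29.99279 = 0.2463835 u
Converting to energy: 0.2463835 u × 931.5 MeV/u = 229.506 MeV
Per nucleus in joules: 229.506 MeV × 1.602e-13 J/MeV = 3.6767e-11 J
Per mole: 3.6767e-11 J × 6.022e23 mol⁻¹ = 2.2141e+13 J/mol

2.21e+13 J/mol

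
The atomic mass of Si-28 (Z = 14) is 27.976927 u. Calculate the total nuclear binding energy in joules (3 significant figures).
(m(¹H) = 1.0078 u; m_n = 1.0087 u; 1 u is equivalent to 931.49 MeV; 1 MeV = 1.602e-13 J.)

Total constituent mass: 14 × 1.0078 + 14 × 1.0087 = 28.2310 u
Δm = 28.2310 − 27.976927 = 0.254073 u
Binding energy = Δm·c² = 0.254073 × 931.49 MeV/u = 236.666 MeV
In joules: 236.666 MeV × 1.602e-13 J/MeV = 3.7914e-11 J

3.79e-11 J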